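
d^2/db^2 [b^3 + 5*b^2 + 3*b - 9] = 6*b + 10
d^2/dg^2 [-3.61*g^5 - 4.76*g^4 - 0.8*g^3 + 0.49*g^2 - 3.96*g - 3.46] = -72.2*g^3 - 57.12*g^2 - 4.8*g + 0.98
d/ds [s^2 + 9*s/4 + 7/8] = 2*s + 9/4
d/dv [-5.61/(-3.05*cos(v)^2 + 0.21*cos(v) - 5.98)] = (34.221*cos(v) - 1.1781)*sin(v)/(3.05*cos(v)^2 - 0.21*cos(v) + 5.98)^2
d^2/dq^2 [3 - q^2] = -2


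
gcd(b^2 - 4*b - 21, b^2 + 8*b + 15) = b + 3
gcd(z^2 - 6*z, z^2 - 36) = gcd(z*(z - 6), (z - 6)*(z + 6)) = z - 6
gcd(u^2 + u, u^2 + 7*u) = u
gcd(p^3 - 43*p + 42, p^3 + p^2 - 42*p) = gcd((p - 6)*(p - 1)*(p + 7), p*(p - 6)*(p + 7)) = p^2 + p - 42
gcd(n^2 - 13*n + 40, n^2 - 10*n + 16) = n - 8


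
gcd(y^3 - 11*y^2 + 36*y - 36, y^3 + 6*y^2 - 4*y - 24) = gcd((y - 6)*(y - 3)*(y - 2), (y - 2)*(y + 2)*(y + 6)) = y - 2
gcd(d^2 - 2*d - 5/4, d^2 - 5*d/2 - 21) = 1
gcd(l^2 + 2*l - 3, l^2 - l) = l - 1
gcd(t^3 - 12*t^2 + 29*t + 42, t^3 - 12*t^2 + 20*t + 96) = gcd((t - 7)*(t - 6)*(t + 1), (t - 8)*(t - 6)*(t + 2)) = t - 6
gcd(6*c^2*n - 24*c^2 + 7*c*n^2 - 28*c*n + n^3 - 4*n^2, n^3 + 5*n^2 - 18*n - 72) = n - 4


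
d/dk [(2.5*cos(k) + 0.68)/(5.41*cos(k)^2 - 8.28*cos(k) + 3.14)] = (13.525*cos(k)^2 + 7.3576*cos(k) - 13.4804)*sin(k)/(29.2681*cos(k)^4 - 89.5896*cos(k)^3 + 102.5332*cos(k)^2 - 51.9984*cos(k) + 9.8596)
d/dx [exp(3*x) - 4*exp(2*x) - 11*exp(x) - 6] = (3*exp(2*x) - 8*exp(x) - 11)*exp(x)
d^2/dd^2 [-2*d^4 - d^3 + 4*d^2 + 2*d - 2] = -24*d^2 - 6*d + 8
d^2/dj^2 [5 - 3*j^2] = -6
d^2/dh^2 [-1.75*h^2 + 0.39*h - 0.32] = -3.50000000000000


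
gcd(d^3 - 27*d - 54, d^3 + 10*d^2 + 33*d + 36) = d^2 + 6*d + 9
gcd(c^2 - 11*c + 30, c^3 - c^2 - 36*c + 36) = c - 6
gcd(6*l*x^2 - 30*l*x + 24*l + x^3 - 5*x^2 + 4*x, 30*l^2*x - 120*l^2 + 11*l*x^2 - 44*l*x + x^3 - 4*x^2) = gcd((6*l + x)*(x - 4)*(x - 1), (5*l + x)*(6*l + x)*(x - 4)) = 6*l*x - 24*l + x^2 - 4*x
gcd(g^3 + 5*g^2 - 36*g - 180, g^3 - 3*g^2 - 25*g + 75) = g + 5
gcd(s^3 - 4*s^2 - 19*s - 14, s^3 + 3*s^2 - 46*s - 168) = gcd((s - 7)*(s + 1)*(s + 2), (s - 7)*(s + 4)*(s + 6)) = s - 7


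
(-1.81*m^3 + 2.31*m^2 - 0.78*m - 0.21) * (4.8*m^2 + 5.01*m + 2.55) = -8.688*m^5 + 2.0199*m^4 + 3.2136*m^3 + 0.974699999999999*m^2 - 3.0411*m - 0.5355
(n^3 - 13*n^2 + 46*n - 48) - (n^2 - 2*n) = n^3 - 14*n^2 + 48*n - 48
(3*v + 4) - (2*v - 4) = v + 8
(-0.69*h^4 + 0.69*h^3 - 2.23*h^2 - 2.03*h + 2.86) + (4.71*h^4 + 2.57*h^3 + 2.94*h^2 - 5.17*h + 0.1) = 4.02*h^4 + 3.26*h^3 + 0.71*h^2 - 7.2*h + 2.96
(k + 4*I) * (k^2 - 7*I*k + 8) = k^3 - 3*I*k^2 + 36*k + 32*I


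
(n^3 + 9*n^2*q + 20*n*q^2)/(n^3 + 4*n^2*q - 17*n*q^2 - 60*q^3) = n*(-n - 4*q)/(-n^2 + n*q + 12*q^2)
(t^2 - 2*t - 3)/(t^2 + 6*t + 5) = (t - 3)/(t + 5)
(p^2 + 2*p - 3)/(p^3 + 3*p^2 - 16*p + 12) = (p + 3)/(p^2 + 4*p - 12)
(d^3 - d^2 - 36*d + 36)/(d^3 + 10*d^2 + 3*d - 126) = (d^2 - 7*d + 6)/(d^2 + 4*d - 21)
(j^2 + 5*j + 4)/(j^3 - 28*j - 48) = (j + 1)/(j^2 - 4*j - 12)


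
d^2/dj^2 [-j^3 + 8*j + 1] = -6*j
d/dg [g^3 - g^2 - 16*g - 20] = 3*g^2 - 2*g - 16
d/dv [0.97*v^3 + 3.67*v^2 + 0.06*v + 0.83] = 2.91*v^2 + 7.34*v + 0.06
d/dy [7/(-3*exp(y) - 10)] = 21*exp(y)/(3*exp(y) + 10)^2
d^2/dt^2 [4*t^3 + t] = 24*t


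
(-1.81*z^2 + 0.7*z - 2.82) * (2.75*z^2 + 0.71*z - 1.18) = -4.9775*z^4 + 0.6399*z^3 - 5.1222*z^2 - 2.8282*z + 3.3276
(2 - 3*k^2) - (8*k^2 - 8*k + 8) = -11*k^2 + 8*k - 6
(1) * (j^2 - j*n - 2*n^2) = j^2 - j*n - 2*n^2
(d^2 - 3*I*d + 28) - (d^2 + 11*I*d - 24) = -14*I*d + 52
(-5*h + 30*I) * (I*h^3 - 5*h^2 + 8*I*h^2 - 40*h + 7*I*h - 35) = -5*I*h^4 - 5*h^3 - 40*I*h^3 - 40*h^2 - 185*I*h^2 - 35*h - 1200*I*h - 1050*I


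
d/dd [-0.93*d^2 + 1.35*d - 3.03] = 1.35 - 1.86*d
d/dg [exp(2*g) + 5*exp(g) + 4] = (2*exp(g) + 5)*exp(g)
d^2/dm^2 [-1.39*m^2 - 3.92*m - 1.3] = -2.78000000000000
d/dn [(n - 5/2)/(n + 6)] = 17/(2*(n + 6)^2)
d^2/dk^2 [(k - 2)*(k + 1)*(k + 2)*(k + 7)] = 12*k^2 + 48*k + 6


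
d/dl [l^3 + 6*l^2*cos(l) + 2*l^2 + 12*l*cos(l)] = -6*l^2*sin(l) + 3*l^2 + 12*sqrt(2)*l*cos(l + pi/4) + 4*l + 12*cos(l)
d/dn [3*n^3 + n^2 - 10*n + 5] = 9*n^2 + 2*n - 10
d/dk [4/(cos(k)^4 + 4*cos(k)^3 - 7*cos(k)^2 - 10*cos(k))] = 8*(2*cos(k)^3 + 6*cos(k)^2 - 7*cos(k) - 5)*sin(k)/((cos(k)^3 + 4*cos(k)^2 - 7*cos(k) - 10)^2*cos(k)^2)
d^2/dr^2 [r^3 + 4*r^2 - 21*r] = 6*r + 8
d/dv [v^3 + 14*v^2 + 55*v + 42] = 3*v^2 + 28*v + 55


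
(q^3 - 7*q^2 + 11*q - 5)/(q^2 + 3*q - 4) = (q^2 - 6*q + 5)/(q + 4)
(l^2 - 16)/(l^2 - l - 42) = (16 - l^2)/(-l^2 + l + 42)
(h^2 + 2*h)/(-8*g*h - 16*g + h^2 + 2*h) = -h/(8*g - h)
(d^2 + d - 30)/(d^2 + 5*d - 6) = (d - 5)/(d - 1)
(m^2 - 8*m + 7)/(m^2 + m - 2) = (m - 7)/(m + 2)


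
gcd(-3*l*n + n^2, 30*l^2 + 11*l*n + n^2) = 1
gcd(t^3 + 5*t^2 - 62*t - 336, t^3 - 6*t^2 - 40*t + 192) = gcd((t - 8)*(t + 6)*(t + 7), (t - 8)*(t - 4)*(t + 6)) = t^2 - 2*t - 48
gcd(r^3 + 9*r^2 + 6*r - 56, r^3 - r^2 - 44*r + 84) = r^2 + 5*r - 14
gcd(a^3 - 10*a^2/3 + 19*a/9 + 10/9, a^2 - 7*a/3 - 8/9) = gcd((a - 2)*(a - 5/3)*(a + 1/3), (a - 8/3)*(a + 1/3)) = a + 1/3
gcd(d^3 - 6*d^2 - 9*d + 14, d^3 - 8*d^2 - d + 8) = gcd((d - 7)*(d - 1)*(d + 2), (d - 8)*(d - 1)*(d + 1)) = d - 1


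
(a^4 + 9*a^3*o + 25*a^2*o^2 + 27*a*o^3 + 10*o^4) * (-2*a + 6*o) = -2*a^5 - 12*a^4*o + 4*a^3*o^2 + 96*a^2*o^3 + 142*a*o^4 + 60*o^5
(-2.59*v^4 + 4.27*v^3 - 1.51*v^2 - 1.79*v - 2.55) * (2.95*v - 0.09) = -7.6405*v^5 + 12.8296*v^4 - 4.8388*v^3 - 5.1446*v^2 - 7.3614*v + 0.2295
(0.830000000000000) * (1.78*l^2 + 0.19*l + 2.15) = 1.4774*l^2 + 0.1577*l + 1.7845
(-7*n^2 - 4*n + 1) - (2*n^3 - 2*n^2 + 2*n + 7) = -2*n^3 - 5*n^2 - 6*n - 6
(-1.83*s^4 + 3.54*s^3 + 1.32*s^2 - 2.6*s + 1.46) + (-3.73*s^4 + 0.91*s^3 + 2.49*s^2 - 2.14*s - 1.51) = -5.56*s^4 + 4.45*s^3 + 3.81*s^2 - 4.74*s - 0.05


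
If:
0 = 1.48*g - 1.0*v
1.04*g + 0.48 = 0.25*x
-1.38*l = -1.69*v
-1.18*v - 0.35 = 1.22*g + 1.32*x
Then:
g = -0.34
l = -0.62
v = -0.50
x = 0.50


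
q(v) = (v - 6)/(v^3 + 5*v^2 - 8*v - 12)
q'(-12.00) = 0.01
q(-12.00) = 0.02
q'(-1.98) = -0.46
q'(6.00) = 0.00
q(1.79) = 0.92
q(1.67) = 0.64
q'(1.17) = 0.15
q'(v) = (v - 6)*(-3*v^2 - 10*v + 8)/(v^3 + 5*v^2 - 8*v - 12)^2 + 1/(v^3 + 5*v^2 - 8*v - 12) = (v^3 + 5*v^2 - 8*v - (v - 6)*(3*v^2 + 10*v - 8) - 12)/(v^3 + 5*v^2 - 8*v - 12)^2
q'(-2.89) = -0.09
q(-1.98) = -0.51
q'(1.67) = 1.47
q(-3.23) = -0.29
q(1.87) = 1.41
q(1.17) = 0.37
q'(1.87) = 9.81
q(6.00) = 0.00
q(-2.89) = -0.31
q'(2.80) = 0.23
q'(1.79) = 3.72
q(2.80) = -0.12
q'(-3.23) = -0.05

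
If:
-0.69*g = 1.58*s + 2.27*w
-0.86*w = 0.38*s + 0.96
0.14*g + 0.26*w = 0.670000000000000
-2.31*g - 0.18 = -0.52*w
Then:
No Solution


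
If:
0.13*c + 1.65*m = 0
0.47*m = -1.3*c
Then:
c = 0.00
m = 0.00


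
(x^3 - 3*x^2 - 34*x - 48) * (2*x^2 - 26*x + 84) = 2*x^5 - 32*x^4 + 94*x^3 + 536*x^2 - 1608*x - 4032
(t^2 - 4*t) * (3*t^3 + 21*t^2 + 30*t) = 3*t^5 + 9*t^4 - 54*t^3 - 120*t^2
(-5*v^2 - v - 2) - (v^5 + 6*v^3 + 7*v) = -v^5 - 6*v^3 - 5*v^2 - 8*v - 2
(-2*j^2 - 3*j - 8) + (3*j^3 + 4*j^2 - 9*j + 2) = 3*j^3 + 2*j^2 - 12*j - 6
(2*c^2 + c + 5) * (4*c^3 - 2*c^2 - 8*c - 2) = 8*c^5 + 2*c^3 - 22*c^2 - 42*c - 10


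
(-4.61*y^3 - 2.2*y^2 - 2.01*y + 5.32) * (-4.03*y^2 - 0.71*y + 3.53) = 18.5783*y^5 + 12.1391*y^4 - 6.611*y^3 - 27.7785*y^2 - 10.8725*y + 18.7796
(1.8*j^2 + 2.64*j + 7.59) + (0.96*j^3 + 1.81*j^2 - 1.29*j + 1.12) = 0.96*j^3 + 3.61*j^2 + 1.35*j + 8.71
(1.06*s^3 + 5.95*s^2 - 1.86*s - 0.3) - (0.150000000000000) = 1.06*s^3 + 5.95*s^2 - 1.86*s - 0.45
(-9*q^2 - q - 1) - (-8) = -9*q^2 - q + 7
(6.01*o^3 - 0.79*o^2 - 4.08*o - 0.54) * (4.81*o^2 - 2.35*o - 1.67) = 28.9081*o^5 - 17.9234*o^4 - 27.805*o^3 + 8.3099*o^2 + 8.0826*o + 0.9018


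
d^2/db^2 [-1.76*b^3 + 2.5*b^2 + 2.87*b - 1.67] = 5.0 - 10.56*b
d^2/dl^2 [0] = 0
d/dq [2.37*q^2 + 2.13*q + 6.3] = 4.74*q + 2.13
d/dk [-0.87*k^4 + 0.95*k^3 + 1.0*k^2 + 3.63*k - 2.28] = -3.48*k^3 + 2.85*k^2 + 2.0*k + 3.63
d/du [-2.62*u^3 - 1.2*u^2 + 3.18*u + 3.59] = -7.86*u^2 - 2.4*u + 3.18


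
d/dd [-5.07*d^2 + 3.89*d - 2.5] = 3.89 - 10.14*d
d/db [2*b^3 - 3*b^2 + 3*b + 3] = 6*b^2 - 6*b + 3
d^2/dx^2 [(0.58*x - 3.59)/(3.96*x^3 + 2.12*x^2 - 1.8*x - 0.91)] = (54.571968*x^5 - 646.348032*x^4 - 468.738304*x^3 + 81.8088*x^2 + 11.288712*x - 39.014936)/(62.099136*x^9 + 99.734976*x^8 - 31.287168*x^7 - 123.9508*x^6 - 31.616352*x^5 + 47.255568*x^4 + 24.841188*x^3 - 3.578484*x^2 - 4.47174*x - 0.753571)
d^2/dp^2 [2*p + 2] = 0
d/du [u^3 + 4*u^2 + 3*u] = 3*u^2 + 8*u + 3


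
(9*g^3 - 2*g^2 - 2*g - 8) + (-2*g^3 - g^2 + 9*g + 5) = 7*g^3 - 3*g^2 + 7*g - 3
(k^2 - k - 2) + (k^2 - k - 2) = 2*k^2 - 2*k - 4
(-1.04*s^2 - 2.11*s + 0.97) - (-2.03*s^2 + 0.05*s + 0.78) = 0.99*s^2 - 2.16*s + 0.19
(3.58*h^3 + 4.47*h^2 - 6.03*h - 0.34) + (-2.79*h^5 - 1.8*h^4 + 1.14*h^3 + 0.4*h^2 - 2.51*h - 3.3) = -2.79*h^5 - 1.8*h^4 + 4.72*h^3 + 4.87*h^2 - 8.54*h - 3.64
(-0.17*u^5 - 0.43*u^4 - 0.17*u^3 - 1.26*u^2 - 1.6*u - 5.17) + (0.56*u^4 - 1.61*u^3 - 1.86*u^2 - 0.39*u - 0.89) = -0.17*u^5 + 0.13*u^4 - 1.78*u^3 - 3.12*u^2 - 1.99*u - 6.06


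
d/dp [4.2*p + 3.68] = 4.20000000000000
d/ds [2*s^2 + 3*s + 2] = 4*s + 3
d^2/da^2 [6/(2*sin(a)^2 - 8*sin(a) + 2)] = 6*(-2*sin(a)^4 + 6*sin(a)^3 - 3*sin(a)^2 - 14*sin(a) + 15)/(sin(a)^2 - 4*sin(a) + 1)^3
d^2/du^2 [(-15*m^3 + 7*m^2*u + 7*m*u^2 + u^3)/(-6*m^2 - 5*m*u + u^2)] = m^2*(-846*m^3 + 918*m^2*u + 342*m*u^2 + 146*u^3)/(-216*m^6 - 540*m^5*u - 342*m^4*u^2 + 55*m^3*u^3 + 57*m^2*u^4 - 15*m*u^5 + u^6)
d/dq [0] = 0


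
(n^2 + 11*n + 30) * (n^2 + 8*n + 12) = n^4 + 19*n^3 + 130*n^2 + 372*n + 360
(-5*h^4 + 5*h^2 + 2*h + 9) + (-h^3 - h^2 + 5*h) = -5*h^4 - h^3 + 4*h^2 + 7*h + 9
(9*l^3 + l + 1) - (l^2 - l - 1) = 9*l^3 - l^2 + 2*l + 2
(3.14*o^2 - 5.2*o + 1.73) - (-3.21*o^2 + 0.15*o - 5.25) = 6.35*o^2 - 5.35*o + 6.98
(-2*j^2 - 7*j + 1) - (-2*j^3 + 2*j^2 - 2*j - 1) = 2*j^3 - 4*j^2 - 5*j + 2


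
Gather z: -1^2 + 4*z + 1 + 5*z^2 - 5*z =5*z^2 - z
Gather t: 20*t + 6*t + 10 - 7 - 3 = 26*t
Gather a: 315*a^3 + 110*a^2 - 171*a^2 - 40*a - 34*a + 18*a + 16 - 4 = 315*a^3 - 61*a^2 - 56*a + 12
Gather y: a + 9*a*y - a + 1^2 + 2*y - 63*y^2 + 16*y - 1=-63*y^2 + y*(9*a + 18)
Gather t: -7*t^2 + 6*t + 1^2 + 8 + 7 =-7*t^2 + 6*t + 16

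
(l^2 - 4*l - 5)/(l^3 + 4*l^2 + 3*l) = (l - 5)/(l*(l + 3))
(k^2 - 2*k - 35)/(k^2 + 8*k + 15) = (k - 7)/(k + 3)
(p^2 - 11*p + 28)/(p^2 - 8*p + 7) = (p - 4)/(p - 1)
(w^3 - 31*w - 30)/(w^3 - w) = (w^2 - w - 30)/(w*(w - 1))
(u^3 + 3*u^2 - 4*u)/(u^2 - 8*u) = (u^2 + 3*u - 4)/(u - 8)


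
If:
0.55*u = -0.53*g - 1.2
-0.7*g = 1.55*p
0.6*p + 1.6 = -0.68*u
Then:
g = 0.13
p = -0.06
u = -2.30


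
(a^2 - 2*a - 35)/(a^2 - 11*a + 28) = (a + 5)/(a - 4)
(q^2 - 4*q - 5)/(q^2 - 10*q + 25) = (q + 1)/(q - 5)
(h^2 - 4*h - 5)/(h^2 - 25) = (h + 1)/(h + 5)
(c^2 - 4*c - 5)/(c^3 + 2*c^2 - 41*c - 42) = (c - 5)/(c^2 + c - 42)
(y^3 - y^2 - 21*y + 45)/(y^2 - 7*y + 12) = (y^2 + 2*y - 15)/(y - 4)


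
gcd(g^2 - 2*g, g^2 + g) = g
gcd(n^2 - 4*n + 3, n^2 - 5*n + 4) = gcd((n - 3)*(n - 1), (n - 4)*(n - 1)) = n - 1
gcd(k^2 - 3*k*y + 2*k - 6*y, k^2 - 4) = k + 2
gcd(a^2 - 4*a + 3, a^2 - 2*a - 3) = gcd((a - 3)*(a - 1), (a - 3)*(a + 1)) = a - 3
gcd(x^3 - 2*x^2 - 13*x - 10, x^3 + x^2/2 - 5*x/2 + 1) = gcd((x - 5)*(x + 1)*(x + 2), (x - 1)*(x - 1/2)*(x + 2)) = x + 2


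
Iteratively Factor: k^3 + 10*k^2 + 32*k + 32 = (k + 4)*(k^2 + 6*k + 8) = (k + 4)^2*(k + 2)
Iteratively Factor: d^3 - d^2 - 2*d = (d + 1)*(d^2 - 2*d) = (d - 2)*(d + 1)*(d)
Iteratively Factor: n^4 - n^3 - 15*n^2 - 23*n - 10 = (n + 1)*(n^3 - 2*n^2 - 13*n - 10) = (n + 1)^2*(n^2 - 3*n - 10) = (n + 1)^2*(n + 2)*(n - 5)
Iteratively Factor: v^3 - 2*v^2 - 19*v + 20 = (v - 5)*(v^2 + 3*v - 4) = (v - 5)*(v - 1)*(v + 4)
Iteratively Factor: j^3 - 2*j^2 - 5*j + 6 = (j - 3)*(j^2 + j - 2) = (j - 3)*(j - 1)*(j + 2)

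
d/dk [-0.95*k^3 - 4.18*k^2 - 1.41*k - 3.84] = -2.85*k^2 - 8.36*k - 1.41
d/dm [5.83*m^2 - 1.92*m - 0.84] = 11.66*m - 1.92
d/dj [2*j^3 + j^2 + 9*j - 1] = 6*j^2 + 2*j + 9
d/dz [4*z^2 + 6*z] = 8*z + 6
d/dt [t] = 1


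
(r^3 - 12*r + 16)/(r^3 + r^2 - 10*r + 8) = (r - 2)/(r - 1)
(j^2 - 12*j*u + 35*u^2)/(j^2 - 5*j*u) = (j - 7*u)/j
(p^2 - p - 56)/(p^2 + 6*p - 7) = (p - 8)/(p - 1)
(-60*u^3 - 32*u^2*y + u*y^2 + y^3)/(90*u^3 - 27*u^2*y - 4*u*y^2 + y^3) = (2*u + y)/(-3*u + y)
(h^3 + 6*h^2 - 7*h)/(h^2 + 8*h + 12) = h*(h^2 + 6*h - 7)/(h^2 + 8*h + 12)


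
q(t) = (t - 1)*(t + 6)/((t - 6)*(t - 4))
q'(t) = (t - 1)/((t - 6)*(t - 4)) + (t + 6)/((t - 6)*(t - 4)) - (t - 1)*(t + 6)/((t - 6)*(t - 4)^2) - (t - 1)*(t + 6)/((t - 6)^2*(t - 4)) = 15*(-t^2 + 4*t + 4)/(t^4 - 20*t^3 + 148*t^2 - 480*t + 576)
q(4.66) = -44.12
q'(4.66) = 17.73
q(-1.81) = -0.26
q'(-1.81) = -0.05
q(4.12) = -139.96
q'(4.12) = 1033.18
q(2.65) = 3.16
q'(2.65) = 5.56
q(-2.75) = -0.21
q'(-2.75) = -0.06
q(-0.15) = -0.26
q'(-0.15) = 0.08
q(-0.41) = -0.28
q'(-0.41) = 0.04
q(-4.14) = -0.12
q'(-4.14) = -0.07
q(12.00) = 4.12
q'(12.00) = -0.60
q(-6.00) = 0.00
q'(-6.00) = -0.06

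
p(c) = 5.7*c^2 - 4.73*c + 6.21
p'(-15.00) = -175.73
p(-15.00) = 1359.66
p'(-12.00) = -141.53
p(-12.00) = 883.77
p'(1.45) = 11.80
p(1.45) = 11.34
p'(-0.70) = -12.71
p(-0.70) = 12.31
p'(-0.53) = -10.77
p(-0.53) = 10.32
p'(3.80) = 38.59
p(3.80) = 70.54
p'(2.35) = 22.06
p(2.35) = 26.57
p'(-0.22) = -7.24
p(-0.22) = 7.53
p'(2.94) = 28.79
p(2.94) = 41.57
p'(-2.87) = -37.45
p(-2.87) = 66.74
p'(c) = 11.4*c - 4.73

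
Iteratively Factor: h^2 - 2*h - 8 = (h + 2)*(h - 4)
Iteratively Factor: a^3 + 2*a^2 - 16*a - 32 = (a + 2)*(a^2 - 16) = (a - 4)*(a + 2)*(a + 4)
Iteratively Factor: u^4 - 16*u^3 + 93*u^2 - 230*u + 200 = (u - 5)*(u^3 - 11*u^2 + 38*u - 40) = (u - 5)^2*(u^2 - 6*u + 8) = (u - 5)^2*(u - 2)*(u - 4)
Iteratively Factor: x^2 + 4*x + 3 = (x + 1)*(x + 3)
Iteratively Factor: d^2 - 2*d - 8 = (d - 4)*(d + 2)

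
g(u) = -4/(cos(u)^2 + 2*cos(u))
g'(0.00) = 0.00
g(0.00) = -1.33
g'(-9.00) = 0.30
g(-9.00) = 4.03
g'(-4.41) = -20.87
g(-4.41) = 7.89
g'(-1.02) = 5.95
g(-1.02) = -3.03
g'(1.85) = -24.67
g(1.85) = 8.42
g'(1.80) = -37.11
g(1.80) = 9.93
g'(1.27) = -21.40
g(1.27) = -5.88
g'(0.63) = -1.66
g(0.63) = -1.76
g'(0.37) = -0.75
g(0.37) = -1.46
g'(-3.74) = -0.83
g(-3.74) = 4.12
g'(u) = -4*(2*sin(u)*cos(u) + 2*sin(u))/(cos(u)^2 + 2*cos(u))^2 = -(8*sin(u)/cos(u)^2 + 8*tan(u))/(cos(u) + 2)^2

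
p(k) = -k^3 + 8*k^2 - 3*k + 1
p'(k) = -3*k^2 + 16*k - 3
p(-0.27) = 2.41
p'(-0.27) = -7.54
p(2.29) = 24.07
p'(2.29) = 17.91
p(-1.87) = 41.12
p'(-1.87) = -43.41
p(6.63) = 41.33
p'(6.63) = -28.79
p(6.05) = 54.22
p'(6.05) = -16.01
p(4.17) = 55.09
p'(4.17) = 11.55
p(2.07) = 20.20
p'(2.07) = 17.27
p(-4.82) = 313.30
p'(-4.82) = -149.82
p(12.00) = -611.00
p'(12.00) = -243.00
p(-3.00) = 109.00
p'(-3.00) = -78.00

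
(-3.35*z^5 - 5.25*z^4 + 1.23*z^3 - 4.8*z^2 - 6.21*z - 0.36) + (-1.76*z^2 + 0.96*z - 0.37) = -3.35*z^5 - 5.25*z^4 + 1.23*z^3 - 6.56*z^2 - 5.25*z - 0.73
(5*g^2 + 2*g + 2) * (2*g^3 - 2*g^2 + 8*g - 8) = 10*g^5 - 6*g^4 + 40*g^3 - 28*g^2 - 16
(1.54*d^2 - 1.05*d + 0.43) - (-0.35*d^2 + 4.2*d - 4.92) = 1.89*d^2 - 5.25*d + 5.35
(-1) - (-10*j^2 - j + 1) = 10*j^2 + j - 2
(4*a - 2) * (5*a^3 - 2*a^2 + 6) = 20*a^4 - 18*a^3 + 4*a^2 + 24*a - 12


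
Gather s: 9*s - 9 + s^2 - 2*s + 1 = s^2 + 7*s - 8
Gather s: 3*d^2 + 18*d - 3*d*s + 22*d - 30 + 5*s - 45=3*d^2 + 40*d + s*(5 - 3*d) - 75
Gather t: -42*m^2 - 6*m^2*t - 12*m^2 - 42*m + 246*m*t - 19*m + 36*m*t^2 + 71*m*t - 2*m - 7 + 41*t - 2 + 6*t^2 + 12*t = -54*m^2 - 63*m + t^2*(36*m + 6) + t*(-6*m^2 + 317*m + 53) - 9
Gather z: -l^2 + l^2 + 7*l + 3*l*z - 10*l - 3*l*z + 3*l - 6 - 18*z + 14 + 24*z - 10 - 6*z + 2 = 0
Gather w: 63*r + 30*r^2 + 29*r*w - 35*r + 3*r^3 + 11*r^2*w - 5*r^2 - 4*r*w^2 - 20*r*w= 3*r^3 + 25*r^2 - 4*r*w^2 + 28*r + w*(11*r^2 + 9*r)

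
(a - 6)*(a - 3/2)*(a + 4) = a^3 - 7*a^2/2 - 21*a + 36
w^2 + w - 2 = (w - 1)*(w + 2)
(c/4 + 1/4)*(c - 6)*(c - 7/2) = c^3/4 - 17*c^2/8 + 23*c/8 + 21/4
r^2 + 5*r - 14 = (r - 2)*(r + 7)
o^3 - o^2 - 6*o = o*(o - 3)*(o + 2)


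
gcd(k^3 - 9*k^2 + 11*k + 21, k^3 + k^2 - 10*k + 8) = 1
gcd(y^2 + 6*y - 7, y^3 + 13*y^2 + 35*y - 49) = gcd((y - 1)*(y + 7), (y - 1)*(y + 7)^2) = y^2 + 6*y - 7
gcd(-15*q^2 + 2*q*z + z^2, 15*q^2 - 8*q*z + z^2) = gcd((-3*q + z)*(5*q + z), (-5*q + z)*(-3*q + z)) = -3*q + z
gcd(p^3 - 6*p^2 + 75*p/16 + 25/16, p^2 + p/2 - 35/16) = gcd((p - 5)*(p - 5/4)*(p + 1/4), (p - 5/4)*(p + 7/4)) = p - 5/4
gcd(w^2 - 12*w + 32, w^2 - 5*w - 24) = w - 8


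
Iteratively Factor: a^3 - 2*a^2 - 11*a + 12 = (a + 3)*(a^2 - 5*a + 4) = (a - 1)*(a + 3)*(a - 4)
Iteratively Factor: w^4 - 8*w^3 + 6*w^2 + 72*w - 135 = (w + 3)*(w^3 - 11*w^2 + 39*w - 45) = (w - 3)*(w + 3)*(w^2 - 8*w + 15) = (w - 5)*(w - 3)*(w + 3)*(w - 3)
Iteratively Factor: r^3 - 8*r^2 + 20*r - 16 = (r - 2)*(r^2 - 6*r + 8) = (r - 4)*(r - 2)*(r - 2)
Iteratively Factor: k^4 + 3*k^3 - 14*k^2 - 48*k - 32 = (k + 1)*(k^3 + 2*k^2 - 16*k - 32) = (k + 1)*(k + 4)*(k^2 - 2*k - 8) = (k + 1)*(k + 2)*(k + 4)*(k - 4)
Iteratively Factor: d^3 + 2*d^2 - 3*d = (d - 1)*(d^2 + 3*d) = d*(d - 1)*(d + 3)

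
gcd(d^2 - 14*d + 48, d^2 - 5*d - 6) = d - 6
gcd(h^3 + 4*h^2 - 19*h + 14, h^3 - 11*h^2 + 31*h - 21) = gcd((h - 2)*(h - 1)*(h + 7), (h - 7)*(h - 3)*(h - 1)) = h - 1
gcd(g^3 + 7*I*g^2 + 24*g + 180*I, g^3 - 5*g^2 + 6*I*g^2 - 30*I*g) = g + 6*I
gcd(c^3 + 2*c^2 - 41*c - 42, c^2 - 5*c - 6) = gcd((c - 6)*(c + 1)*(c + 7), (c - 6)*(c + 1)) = c^2 - 5*c - 6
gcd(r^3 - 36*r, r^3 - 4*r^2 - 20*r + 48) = r - 6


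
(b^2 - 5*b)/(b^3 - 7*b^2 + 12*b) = (b - 5)/(b^2 - 7*b + 12)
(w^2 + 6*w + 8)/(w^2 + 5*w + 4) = (w + 2)/(w + 1)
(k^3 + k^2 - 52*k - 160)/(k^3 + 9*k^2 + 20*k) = (k - 8)/k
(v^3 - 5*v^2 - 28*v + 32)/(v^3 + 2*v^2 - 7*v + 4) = (v - 8)/(v - 1)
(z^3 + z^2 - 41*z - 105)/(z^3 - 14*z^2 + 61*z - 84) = (z^2 + 8*z + 15)/(z^2 - 7*z + 12)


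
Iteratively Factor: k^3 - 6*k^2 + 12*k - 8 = (k - 2)*(k^2 - 4*k + 4) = (k - 2)^2*(k - 2)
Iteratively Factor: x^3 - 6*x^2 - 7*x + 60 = (x - 5)*(x^2 - x - 12) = (x - 5)*(x - 4)*(x + 3)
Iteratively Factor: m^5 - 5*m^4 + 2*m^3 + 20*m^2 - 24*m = (m + 2)*(m^4 - 7*m^3 + 16*m^2 - 12*m) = (m - 2)*(m + 2)*(m^3 - 5*m^2 + 6*m) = m*(m - 2)*(m + 2)*(m^2 - 5*m + 6) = m*(m - 2)^2*(m + 2)*(m - 3)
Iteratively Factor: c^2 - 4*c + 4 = (c - 2)*(c - 2)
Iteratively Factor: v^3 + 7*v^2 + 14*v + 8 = (v + 1)*(v^2 + 6*v + 8) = (v + 1)*(v + 4)*(v + 2)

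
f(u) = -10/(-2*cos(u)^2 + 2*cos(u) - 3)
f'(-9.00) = 0.55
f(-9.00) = 1.54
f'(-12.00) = 0.99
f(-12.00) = 3.65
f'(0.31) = 0.65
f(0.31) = 3.44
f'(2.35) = -1.18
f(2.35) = 1.85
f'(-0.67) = -1.00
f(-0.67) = 3.76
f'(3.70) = 0.76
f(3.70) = 1.63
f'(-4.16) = -1.65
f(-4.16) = 2.17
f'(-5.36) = 0.52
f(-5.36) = 3.97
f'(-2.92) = 0.28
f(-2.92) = 1.46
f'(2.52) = -0.86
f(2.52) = 1.68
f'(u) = -10*(-4*sin(u)*cos(u) + 2*sin(u))/(-2*cos(u)^2 + 2*cos(u) - 3)^2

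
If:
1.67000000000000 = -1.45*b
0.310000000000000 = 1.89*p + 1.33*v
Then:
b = -1.15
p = 0.164021164021164 - 0.703703703703704*v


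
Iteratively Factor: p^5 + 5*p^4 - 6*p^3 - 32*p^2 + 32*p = (p + 4)*(p^4 + p^3 - 10*p^2 + 8*p) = (p - 2)*(p + 4)*(p^3 + 3*p^2 - 4*p) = (p - 2)*(p - 1)*(p + 4)*(p^2 + 4*p) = (p - 2)*(p - 1)*(p + 4)^2*(p)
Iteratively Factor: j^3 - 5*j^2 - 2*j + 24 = (j + 2)*(j^2 - 7*j + 12) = (j - 4)*(j + 2)*(j - 3)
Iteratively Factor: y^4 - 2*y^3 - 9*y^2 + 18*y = (y - 3)*(y^3 + y^2 - 6*y) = y*(y - 3)*(y^2 + y - 6) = y*(y - 3)*(y + 3)*(y - 2)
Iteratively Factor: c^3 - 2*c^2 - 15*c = (c - 5)*(c^2 + 3*c) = c*(c - 5)*(c + 3)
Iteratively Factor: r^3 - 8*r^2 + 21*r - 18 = (r - 2)*(r^2 - 6*r + 9) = (r - 3)*(r - 2)*(r - 3)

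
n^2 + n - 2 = (n - 1)*(n + 2)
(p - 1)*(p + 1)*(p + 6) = p^3 + 6*p^2 - p - 6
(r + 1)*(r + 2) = r^2 + 3*r + 2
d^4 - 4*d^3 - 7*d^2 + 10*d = d*(d - 5)*(d - 1)*(d + 2)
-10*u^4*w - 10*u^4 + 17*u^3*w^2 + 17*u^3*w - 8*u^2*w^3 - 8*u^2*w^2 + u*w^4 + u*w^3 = (-5*u + w)*(-2*u + w)*(-u + w)*(u*w + u)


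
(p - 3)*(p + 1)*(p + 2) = p^3 - 7*p - 6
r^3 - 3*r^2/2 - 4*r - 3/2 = (r - 3)*(r + 1/2)*(r + 1)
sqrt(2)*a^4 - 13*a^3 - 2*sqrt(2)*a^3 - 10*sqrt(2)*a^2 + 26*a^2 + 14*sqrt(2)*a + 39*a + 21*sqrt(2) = (a - 3)*(a + 1)*(a - 7*sqrt(2))*(sqrt(2)*a + 1)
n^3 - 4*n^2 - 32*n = n*(n - 8)*(n + 4)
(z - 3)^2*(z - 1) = z^3 - 7*z^2 + 15*z - 9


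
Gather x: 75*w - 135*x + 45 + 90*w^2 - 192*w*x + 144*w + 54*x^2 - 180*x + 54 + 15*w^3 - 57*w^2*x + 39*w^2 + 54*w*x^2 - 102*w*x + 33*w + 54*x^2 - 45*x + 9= 15*w^3 + 129*w^2 + 252*w + x^2*(54*w + 108) + x*(-57*w^2 - 294*w - 360) + 108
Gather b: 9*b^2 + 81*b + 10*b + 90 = 9*b^2 + 91*b + 90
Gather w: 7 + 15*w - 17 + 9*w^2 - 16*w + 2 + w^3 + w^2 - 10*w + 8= w^3 + 10*w^2 - 11*w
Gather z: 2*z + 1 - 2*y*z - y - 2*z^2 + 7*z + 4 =-y - 2*z^2 + z*(9 - 2*y) + 5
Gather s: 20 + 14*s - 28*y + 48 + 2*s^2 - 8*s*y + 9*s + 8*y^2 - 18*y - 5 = 2*s^2 + s*(23 - 8*y) + 8*y^2 - 46*y + 63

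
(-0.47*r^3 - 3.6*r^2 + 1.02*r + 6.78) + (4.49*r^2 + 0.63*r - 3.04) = -0.47*r^3 + 0.89*r^2 + 1.65*r + 3.74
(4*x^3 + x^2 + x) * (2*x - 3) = 8*x^4 - 10*x^3 - x^2 - 3*x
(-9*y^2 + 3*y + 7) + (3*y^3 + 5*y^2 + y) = 3*y^3 - 4*y^2 + 4*y + 7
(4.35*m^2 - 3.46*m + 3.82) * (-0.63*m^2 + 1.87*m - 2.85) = -2.7405*m^4 + 10.3143*m^3 - 21.2743*m^2 + 17.0044*m - 10.887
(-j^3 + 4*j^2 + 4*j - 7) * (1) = -j^3 + 4*j^2 + 4*j - 7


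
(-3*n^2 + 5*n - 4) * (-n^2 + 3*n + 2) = 3*n^4 - 14*n^3 + 13*n^2 - 2*n - 8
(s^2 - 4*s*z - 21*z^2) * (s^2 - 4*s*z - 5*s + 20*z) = s^4 - 8*s^3*z - 5*s^3 - 5*s^2*z^2 + 40*s^2*z + 84*s*z^3 + 25*s*z^2 - 420*z^3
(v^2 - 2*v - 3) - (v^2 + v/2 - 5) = 2 - 5*v/2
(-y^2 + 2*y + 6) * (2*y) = -2*y^3 + 4*y^2 + 12*y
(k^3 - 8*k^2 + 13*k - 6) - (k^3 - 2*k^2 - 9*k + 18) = -6*k^2 + 22*k - 24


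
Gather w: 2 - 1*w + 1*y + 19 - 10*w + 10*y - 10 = -11*w + 11*y + 11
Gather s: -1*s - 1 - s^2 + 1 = -s^2 - s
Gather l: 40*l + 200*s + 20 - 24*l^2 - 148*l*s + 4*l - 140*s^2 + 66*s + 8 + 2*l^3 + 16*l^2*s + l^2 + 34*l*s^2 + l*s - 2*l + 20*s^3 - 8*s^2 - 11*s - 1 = 2*l^3 + l^2*(16*s - 23) + l*(34*s^2 - 147*s + 42) + 20*s^3 - 148*s^2 + 255*s + 27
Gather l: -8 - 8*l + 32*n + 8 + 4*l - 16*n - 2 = -4*l + 16*n - 2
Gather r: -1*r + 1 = 1 - r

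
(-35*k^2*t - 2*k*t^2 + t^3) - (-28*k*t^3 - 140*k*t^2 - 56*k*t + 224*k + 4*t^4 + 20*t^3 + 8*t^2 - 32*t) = -35*k^2*t + 28*k*t^3 + 138*k*t^2 + 56*k*t - 224*k - 4*t^4 - 19*t^3 - 8*t^2 + 32*t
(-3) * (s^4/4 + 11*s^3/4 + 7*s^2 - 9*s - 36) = -3*s^4/4 - 33*s^3/4 - 21*s^2 + 27*s + 108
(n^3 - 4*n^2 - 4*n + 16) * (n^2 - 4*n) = n^5 - 8*n^4 + 12*n^3 + 32*n^2 - 64*n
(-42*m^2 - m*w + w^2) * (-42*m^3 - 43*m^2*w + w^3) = 1764*m^5 + 1848*m^4*w + m^3*w^2 - 85*m^2*w^3 - m*w^4 + w^5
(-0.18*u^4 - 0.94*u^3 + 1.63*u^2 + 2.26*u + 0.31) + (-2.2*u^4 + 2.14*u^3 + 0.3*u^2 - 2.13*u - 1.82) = -2.38*u^4 + 1.2*u^3 + 1.93*u^2 + 0.13*u - 1.51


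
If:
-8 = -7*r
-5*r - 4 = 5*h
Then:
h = -68/35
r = 8/7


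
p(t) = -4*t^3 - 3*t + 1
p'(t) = -12*t^2 - 3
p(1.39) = -13.91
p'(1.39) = -26.19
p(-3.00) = 118.00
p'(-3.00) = -111.00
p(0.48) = -0.88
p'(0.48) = -5.76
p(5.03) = -523.14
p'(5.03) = -306.61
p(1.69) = -23.38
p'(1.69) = -37.27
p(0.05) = 0.85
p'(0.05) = -3.03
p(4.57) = -394.49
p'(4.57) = -253.62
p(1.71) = -24.13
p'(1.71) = -38.09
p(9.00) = -2942.00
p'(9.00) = -975.00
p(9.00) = -2942.00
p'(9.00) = -975.00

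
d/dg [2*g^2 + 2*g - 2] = 4*g + 2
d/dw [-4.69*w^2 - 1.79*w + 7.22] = -9.38*w - 1.79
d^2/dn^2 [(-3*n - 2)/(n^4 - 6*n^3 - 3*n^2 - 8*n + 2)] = 2*(4*(3*n + 2)*(-2*n^3 + 9*n^2 + 3*n + 4)^2 + 3*(4*n^3 - 18*n^2 - 6*n - (3*n + 2)*(-2*n^2 + 6*n + 1) - 8)*(-n^4 + 6*n^3 + 3*n^2 + 8*n - 2))/(-n^4 + 6*n^3 + 3*n^2 + 8*n - 2)^3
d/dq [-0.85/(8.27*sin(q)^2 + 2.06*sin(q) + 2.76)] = (14.059*sin(q) + 1.751)*cos(q)/(8.27*sin(q)^2 + 2.06*sin(q) + 2.76)^2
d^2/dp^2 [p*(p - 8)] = 2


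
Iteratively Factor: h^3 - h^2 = (h)*(h^2 - h) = h*(h - 1)*(h)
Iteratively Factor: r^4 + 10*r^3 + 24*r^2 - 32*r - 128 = (r + 4)*(r^3 + 6*r^2 - 32) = (r + 4)^2*(r^2 + 2*r - 8) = (r - 2)*(r + 4)^2*(r + 4)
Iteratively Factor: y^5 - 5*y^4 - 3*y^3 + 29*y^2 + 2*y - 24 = (y + 2)*(y^4 - 7*y^3 + 11*y^2 + 7*y - 12) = (y - 3)*(y + 2)*(y^3 - 4*y^2 - y + 4) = (y - 3)*(y + 1)*(y + 2)*(y^2 - 5*y + 4) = (y - 3)*(y - 1)*(y + 1)*(y + 2)*(y - 4)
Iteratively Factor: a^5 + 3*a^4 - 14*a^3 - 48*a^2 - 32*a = (a + 4)*(a^4 - a^3 - 10*a^2 - 8*a) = (a + 2)*(a + 4)*(a^3 - 3*a^2 - 4*a) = (a - 4)*(a + 2)*(a + 4)*(a^2 + a) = a*(a - 4)*(a + 2)*(a + 4)*(a + 1)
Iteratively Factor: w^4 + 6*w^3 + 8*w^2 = (w + 2)*(w^3 + 4*w^2) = (w + 2)*(w + 4)*(w^2) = w*(w + 2)*(w + 4)*(w)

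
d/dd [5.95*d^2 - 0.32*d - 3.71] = 11.9*d - 0.32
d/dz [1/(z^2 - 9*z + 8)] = (9 - 2*z)/(z^2 - 9*z + 8)^2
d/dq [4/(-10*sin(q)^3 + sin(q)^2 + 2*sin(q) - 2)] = 8*(15*sin(q)^2 - sin(q) - 1)*cos(q)/(10*sin(q)^3 - sin(q)^2 - 2*sin(q) + 2)^2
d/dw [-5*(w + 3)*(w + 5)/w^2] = 10*(4*w + 15)/w^3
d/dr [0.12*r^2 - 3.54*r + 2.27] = 0.24*r - 3.54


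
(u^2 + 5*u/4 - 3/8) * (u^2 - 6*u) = u^4 - 19*u^3/4 - 63*u^2/8 + 9*u/4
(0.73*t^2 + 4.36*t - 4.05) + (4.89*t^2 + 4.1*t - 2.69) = 5.62*t^2 + 8.46*t - 6.74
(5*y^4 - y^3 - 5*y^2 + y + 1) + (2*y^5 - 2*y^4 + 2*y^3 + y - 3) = 2*y^5 + 3*y^4 + y^3 - 5*y^2 + 2*y - 2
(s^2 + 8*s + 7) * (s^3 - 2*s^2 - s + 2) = s^5 + 6*s^4 - 10*s^3 - 20*s^2 + 9*s + 14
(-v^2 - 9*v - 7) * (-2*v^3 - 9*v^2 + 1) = 2*v^5 + 27*v^4 + 95*v^3 + 62*v^2 - 9*v - 7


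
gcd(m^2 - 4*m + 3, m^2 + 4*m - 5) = m - 1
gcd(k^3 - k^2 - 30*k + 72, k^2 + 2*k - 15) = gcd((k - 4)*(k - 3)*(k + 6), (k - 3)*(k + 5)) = k - 3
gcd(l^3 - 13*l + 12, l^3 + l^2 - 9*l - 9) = l - 3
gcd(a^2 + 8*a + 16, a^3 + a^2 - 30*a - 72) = a + 4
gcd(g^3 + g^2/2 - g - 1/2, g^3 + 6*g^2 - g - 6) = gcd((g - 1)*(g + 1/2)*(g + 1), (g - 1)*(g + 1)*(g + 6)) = g^2 - 1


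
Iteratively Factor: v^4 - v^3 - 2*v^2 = (v)*(v^3 - v^2 - 2*v) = v*(v + 1)*(v^2 - 2*v) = v^2*(v + 1)*(v - 2)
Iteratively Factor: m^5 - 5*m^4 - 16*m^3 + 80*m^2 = (m + 4)*(m^4 - 9*m^3 + 20*m^2) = (m - 5)*(m + 4)*(m^3 - 4*m^2) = m*(m - 5)*(m + 4)*(m^2 - 4*m) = m*(m - 5)*(m - 4)*(m + 4)*(m)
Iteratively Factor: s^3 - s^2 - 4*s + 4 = (s - 1)*(s^2 - 4) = (s - 1)*(s + 2)*(s - 2)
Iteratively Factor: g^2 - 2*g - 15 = (g + 3)*(g - 5)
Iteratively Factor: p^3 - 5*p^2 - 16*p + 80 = (p - 5)*(p^2 - 16) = (p - 5)*(p + 4)*(p - 4)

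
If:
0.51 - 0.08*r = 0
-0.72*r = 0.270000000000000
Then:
No Solution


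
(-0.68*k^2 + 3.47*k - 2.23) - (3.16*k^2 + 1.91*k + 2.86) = -3.84*k^2 + 1.56*k - 5.09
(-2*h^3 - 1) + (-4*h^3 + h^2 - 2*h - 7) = -6*h^3 + h^2 - 2*h - 8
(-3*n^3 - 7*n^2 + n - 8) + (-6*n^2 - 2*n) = -3*n^3 - 13*n^2 - n - 8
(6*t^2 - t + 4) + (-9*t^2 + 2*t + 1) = -3*t^2 + t + 5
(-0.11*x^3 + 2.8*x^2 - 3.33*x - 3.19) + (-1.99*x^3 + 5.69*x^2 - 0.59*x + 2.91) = -2.1*x^3 + 8.49*x^2 - 3.92*x - 0.28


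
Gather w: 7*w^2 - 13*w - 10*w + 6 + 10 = 7*w^2 - 23*w + 16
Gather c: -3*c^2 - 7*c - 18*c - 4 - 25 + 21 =-3*c^2 - 25*c - 8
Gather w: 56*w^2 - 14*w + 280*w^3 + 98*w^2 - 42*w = 280*w^3 + 154*w^2 - 56*w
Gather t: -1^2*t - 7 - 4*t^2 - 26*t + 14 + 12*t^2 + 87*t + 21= 8*t^2 + 60*t + 28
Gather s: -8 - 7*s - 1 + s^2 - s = s^2 - 8*s - 9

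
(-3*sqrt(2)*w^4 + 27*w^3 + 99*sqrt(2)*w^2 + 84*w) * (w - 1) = -3*sqrt(2)*w^5 + 3*sqrt(2)*w^4 + 27*w^4 - 27*w^3 + 99*sqrt(2)*w^3 - 99*sqrt(2)*w^2 + 84*w^2 - 84*w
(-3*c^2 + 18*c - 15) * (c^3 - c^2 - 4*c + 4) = -3*c^5 + 21*c^4 - 21*c^3 - 69*c^2 + 132*c - 60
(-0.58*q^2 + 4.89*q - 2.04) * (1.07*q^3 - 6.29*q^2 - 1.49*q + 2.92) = -0.6206*q^5 + 8.8805*q^4 - 32.0767*q^3 + 3.8519*q^2 + 17.3184*q - 5.9568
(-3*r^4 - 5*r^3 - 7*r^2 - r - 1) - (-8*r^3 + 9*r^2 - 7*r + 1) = -3*r^4 + 3*r^3 - 16*r^2 + 6*r - 2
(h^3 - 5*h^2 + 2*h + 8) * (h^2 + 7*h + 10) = h^5 + 2*h^4 - 23*h^3 - 28*h^2 + 76*h + 80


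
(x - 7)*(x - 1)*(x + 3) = x^3 - 5*x^2 - 17*x + 21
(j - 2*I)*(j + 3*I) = j^2 + I*j + 6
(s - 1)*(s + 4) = s^2 + 3*s - 4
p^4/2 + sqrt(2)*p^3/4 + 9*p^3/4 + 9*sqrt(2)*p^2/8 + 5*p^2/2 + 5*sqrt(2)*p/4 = p*(p/2 + 1)*(p + 5/2)*(p + sqrt(2)/2)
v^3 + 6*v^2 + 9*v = v*(v + 3)^2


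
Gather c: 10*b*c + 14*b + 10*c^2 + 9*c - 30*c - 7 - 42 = 14*b + 10*c^2 + c*(10*b - 21) - 49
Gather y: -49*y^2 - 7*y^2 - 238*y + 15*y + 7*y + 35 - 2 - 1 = -56*y^2 - 216*y + 32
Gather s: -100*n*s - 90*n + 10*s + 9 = -90*n + s*(10 - 100*n) + 9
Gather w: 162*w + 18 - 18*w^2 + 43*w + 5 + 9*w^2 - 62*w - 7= -9*w^2 + 143*w + 16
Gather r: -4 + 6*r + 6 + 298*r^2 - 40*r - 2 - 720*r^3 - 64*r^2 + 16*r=-720*r^3 + 234*r^2 - 18*r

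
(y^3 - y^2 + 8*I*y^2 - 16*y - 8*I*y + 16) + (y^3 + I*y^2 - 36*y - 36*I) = 2*y^3 - y^2 + 9*I*y^2 - 52*y - 8*I*y + 16 - 36*I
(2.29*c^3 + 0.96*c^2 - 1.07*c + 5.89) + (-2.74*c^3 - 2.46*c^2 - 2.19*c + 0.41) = -0.45*c^3 - 1.5*c^2 - 3.26*c + 6.3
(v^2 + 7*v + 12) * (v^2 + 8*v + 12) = v^4 + 15*v^3 + 80*v^2 + 180*v + 144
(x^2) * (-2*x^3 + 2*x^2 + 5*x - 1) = -2*x^5 + 2*x^4 + 5*x^3 - x^2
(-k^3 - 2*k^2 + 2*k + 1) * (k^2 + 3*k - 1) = -k^5 - 5*k^4 - 3*k^3 + 9*k^2 + k - 1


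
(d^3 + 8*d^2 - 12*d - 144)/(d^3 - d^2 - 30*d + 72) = (d + 6)/(d - 3)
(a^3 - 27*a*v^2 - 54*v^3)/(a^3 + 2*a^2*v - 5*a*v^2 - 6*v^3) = (-a^2 + 3*a*v + 18*v^2)/(-a^2 + a*v + 2*v^2)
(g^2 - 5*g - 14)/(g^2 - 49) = (g + 2)/(g + 7)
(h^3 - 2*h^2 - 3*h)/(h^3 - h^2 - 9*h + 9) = h*(h + 1)/(h^2 + 2*h - 3)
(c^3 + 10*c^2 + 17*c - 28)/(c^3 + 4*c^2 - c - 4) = (c + 7)/(c + 1)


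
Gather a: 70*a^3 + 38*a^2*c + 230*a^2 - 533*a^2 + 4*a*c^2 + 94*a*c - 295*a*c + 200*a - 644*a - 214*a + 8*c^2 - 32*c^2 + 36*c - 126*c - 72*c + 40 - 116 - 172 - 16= 70*a^3 + a^2*(38*c - 303) + a*(4*c^2 - 201*c - 658) - 24*c^2 - 162*c - 264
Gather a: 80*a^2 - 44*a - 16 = 80*a^2 - 44*a - 16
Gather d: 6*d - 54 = 6*d - 54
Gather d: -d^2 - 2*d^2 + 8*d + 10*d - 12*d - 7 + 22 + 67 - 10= -3*d^2 + 6*d + 72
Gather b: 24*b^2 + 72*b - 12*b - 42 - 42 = 24*b^2 + 60*b - 84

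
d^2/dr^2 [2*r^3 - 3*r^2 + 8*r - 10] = 12*r - 6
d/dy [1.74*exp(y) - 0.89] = 1.74*exp(y)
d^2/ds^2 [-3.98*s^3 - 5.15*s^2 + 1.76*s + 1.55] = -23.88*s - 10.3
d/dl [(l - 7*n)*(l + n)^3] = 4*(l - 5*n)*(l + n)^2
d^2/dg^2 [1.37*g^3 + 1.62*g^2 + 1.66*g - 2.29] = 8.22*g + 3.24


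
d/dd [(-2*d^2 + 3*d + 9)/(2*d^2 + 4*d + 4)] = (-7*d^2 - 26*d - 12)/(2*(d^4 + 4*d^3 + 8*d^2 + 8*d + 4))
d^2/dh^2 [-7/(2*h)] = -7/h^3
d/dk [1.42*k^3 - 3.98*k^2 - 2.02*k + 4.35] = 4.26*k^2 - 7.96*k - 2.02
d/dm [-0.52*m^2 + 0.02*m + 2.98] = 0.02 - 1.04*m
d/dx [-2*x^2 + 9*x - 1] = 9 - 4*x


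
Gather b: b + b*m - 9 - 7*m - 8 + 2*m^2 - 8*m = b*(m + 1) + 2*m^2 - 15*m - 17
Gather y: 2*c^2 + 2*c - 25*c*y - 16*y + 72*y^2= 2*c^2 + 2*c + 72*y^2 + y*(-25*c - 16)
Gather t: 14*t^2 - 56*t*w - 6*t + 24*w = 14*t^2 + t*(-56*w - 6) + 24*w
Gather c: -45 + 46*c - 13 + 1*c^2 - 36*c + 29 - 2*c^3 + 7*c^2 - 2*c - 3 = -2*c^3 + 8*c^2 + 8*c - 32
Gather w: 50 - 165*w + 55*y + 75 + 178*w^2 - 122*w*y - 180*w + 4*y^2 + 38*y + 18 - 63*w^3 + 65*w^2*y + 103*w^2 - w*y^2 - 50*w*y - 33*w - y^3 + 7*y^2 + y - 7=-63*w^3 + w^2*(65*y + 281) + w*(-y^2 - 172*y - 378) - y^3 + 11*y^2 + 94*y + 136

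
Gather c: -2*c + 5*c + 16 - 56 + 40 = 3*c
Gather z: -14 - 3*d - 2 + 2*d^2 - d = 2*d^2 - 4*d - 16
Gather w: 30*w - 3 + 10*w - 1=40*w - 4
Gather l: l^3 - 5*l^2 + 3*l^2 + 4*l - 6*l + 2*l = l^3 - 2*l^2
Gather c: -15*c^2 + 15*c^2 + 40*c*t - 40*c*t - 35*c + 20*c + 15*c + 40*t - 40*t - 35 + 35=0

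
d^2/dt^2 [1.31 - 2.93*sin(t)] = 2.93*sin(t)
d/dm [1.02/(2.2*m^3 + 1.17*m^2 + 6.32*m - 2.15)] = (-6.732*m^2 - 2.3868*m - 6.4464)/(2.2*m^3 + 1.17*m^2 + 6.32*m - 2.15)^2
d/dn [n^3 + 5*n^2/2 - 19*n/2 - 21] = 3*n^2 + 5*n - 19/2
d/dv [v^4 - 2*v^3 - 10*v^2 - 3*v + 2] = 4*v^3 - 6*v^2 - 20*v - 3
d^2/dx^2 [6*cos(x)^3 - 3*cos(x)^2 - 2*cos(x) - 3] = -5*cos(x)/2 + 6*cos(2*x) - 27*cos(3*x)/2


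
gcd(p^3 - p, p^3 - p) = p^3 - p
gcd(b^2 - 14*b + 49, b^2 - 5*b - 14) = b - 7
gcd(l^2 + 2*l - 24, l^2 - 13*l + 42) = 1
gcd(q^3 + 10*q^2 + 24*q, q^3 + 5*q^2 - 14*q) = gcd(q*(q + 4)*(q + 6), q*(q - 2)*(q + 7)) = q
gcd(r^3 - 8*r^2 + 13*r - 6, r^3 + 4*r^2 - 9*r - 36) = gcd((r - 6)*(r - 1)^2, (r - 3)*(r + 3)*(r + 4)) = 1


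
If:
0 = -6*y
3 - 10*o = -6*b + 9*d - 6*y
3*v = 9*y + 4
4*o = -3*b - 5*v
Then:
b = -4*o/3 - 20/9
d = -2*o - 31/27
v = 4/3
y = 0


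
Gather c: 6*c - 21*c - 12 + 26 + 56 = 70 - 15*c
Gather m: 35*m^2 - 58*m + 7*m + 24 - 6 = 35*m^2 - 51*m + 18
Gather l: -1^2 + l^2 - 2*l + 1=l^2 - 2*l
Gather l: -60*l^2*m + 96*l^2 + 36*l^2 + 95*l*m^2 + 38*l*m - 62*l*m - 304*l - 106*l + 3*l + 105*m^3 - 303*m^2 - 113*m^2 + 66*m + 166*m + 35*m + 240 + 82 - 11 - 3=l^2*(132 - 60*m) + l*(95*m^2 - 24*m - 407) + 105*m^3 - 416*m^2 + 267*m + 308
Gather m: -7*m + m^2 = m^2 - 7*m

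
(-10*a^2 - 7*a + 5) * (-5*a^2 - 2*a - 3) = 50*a^4 + 55*a^3 + 19*a^2 + 11*a - 15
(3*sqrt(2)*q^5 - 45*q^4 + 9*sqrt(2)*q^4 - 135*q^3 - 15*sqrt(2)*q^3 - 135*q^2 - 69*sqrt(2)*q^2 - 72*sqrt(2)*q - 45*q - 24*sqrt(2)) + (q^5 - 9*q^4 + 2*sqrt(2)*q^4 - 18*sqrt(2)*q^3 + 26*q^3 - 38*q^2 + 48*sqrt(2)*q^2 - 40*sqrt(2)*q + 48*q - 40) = q^5 + 3*sqrt(2)*q^5 - 54*q^4 + 11*sqrt(2)*q^4 - 109*q^3 - 33*sqrt(2)*q^3 - 173*q^2 - 21*sqrt(2)*q^2 - 112*sqrt(2)*q + 3*q - 40 - 24*sqrt(2)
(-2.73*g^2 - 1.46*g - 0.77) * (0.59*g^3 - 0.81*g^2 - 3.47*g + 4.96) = -1.6107*g^5 + 1.3499*g^4 + 10.2014*g^3 - 7.8509*g^2 - 4.5697*g - 3.8192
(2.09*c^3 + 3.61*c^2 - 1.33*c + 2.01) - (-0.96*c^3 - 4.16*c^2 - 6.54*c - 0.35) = 3.05*c^3 + 7.77*c^2 + 5.21*c + 2.36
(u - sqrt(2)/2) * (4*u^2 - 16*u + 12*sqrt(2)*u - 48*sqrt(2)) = 4*u^3 - 16*u^2 + 10*sqrt(2)*u^2 - 40*sqrt(2)*u - 12*u + 48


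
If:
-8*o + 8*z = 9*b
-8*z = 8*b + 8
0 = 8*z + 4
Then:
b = -1/2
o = 1/16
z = -1/2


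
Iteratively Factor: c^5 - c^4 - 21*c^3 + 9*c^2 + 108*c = (c + 3)*(c^4 - 4*c^3 - 9*c^2 + 36*c) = c*(c + 3)*(c^3 - 4*c^2 - 9*c + 36) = c*(c + 3)^2*(c^2 - 7*c + 12) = c*(c - 3)*(c + 3)^2*(c - 4)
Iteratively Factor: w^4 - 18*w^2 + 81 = (w - 3)*(w^3 + 3*w^2 - 9*w - 27) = (w - 3)*(w + 3)*(w^2 - 9) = (w - 3)*(w + 3)^2*(w - 3)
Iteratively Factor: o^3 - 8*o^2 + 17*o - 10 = (o - 1)*(o^2 - 7*o + 10) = (o - 5)*(o - 1)*(o - 2)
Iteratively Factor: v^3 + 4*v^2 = (v)*(v^2 + 4*v) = v^2*(v + 4)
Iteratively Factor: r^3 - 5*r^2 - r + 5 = (r - 1)*(r^2 - 4*r - 5) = (r - 1)*(r + 1)*(r - 5)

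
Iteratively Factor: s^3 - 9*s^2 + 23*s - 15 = (s - 3)*(s^2 - 6*s + 5) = (s - 5)*(s - 3)*(s - 1)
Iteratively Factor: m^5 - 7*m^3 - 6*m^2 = (m + 1)*(m^4 - m^3 - 6*m^2) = (m - 3)*(m + 1)*(m^3 + 2*m^2) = m*(m - 3)*(m + 1)*(m^2 + 2*m) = m*(m - 3)*(m + 1)*(m + 2)*(m)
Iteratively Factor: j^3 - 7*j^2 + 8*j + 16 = (j - 4)*(j^2 - 3*j - 4) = (j - 4)*(j + 1)*(j - 4)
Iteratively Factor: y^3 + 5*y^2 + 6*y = (y + 3)*(y^2 + 2*y) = (y + 2)*(y + 3)*(y)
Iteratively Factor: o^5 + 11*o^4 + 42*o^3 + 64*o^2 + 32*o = (o)*(o^4 + 11*o^3 + 42*o^2 + 64*o + 32) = o*(o + 1)*(o^3 + 10*o^2 + 32*o + 32) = o*(o + 1)*(o + 4)*(o^2 + 6*o + 8) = o*(o + 1)*(o + 4)^2*(o + 2)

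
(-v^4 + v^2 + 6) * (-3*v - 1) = 3*v^5 + v^4 - 3*v^3 - v^2 - 18*v - 6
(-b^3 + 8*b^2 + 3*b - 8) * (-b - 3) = b^4 - 5*b^3 - 27*b^2 - b + 24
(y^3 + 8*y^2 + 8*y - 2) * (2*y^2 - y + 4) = 2*y^5 + 15*y^4 + 12*y^3 + 20*y^2 + 34*y - 8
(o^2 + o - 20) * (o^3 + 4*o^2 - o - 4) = o^5 + 5*o^4 - 17*o^3 - 85*o^2 + 16*o + 80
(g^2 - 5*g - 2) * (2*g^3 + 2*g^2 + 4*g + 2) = 2*g^5 - 8*g^4 - 10*g^3 - 22*g^2 - 18*g - 4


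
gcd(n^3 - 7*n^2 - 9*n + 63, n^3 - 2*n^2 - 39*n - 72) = n + 3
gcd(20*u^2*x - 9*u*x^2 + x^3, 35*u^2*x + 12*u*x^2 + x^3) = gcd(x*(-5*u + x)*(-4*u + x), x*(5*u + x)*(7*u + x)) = x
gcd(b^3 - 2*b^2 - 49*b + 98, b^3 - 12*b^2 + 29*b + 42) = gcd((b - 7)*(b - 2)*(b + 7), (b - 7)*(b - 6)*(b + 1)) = b - 7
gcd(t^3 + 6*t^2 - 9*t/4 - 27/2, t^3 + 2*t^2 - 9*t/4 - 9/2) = t^2 - 9/4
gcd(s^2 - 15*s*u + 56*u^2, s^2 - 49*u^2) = s - 7*u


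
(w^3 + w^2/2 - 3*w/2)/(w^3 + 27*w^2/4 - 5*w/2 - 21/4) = 2*w*(2*w + 3)/(4*w^2 + 31*w + 21)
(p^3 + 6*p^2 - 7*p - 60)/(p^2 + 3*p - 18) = (p^2 + 9*p + 20)/(p + 6)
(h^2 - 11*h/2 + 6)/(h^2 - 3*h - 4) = (h - 3/2)/(h + 1)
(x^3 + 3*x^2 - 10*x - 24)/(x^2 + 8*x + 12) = (x^2 + x - 12)/(x + 6)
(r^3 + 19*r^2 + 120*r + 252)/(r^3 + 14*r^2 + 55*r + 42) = (r + 6)/(r + 1)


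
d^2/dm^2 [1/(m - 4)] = 2/(m - 4)^3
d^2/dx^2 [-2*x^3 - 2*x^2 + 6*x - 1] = -12*x - 4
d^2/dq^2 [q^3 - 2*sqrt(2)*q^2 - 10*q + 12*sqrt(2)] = 6*q - 4*sqrt(2)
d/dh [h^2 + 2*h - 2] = 2*h + 2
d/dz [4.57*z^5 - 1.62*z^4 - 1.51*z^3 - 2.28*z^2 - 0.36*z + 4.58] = 22.85*z^4 - 6.48*z^3 - 4.53*z^2 - 4.56*z - 0.36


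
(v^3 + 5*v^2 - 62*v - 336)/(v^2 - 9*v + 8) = (v^2 + 13*v + 42)/(v - 1)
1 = 1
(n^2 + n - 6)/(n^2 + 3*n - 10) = (n + 3)/(n + 5)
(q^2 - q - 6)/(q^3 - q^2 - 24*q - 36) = (q - 3)/(q^2 - 3*q - 18)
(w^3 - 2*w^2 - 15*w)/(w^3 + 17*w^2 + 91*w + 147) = w*(w - 5)/(w^2 + 14*w + 49)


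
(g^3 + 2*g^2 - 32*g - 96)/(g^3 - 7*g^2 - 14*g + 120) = (g + 4)/(g - 5)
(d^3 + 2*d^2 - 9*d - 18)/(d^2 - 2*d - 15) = (d^2 - d - 6)/(d - 5)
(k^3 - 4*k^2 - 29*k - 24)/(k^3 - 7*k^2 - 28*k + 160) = (k^2 + 4*k + 3)/(k^2 + k - 20)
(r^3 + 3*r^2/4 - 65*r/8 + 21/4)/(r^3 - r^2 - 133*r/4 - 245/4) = (4*r^2 - 11*r + 6)/(2*(2*r^2 - 9*r - 35))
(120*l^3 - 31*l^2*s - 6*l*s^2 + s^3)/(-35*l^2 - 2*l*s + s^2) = (24*l^2 - 11*l*s + s^2)/(-7*l + s)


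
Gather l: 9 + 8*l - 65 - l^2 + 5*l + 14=-l^2 + 13*l - 42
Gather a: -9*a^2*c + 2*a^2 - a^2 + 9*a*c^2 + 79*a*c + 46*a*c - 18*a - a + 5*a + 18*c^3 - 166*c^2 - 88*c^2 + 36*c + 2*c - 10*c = a^2*(1 - 9*c) + a*(9*c^2 + 125*c - 14) + 18*c^3 - 254*c^2 + 28*c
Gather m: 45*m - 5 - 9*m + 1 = 36*m - 4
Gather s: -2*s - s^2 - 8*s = -s^2 - 10*s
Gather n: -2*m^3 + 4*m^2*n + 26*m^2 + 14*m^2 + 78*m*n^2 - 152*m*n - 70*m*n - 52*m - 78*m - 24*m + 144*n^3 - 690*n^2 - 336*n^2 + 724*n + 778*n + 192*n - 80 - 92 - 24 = -2*m^3 + 40*m^2 - 154*m + 144*n^3 + n^2*(78*m - 1026) + n*(4*m^2 - 222*m + 1694) - 196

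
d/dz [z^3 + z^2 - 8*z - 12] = 3*z^2 + 2*z - 8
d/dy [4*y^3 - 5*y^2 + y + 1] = 12*y^2 - 10*y + 1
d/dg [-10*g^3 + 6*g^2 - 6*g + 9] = -30*g^2 + 12*g - 6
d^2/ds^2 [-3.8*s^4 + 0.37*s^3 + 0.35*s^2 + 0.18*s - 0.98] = -45.6*s^2 + 2.22*s + 0.7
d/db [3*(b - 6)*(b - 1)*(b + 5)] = 9*b^2 - 12*b - 87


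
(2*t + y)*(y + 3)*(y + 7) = 2*t*y^2 + 20*t*y + 42*t + y^3 + 10*y^2 + 21*y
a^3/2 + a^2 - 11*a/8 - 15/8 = (a/2 + 1/2)*(a - 3/2)*(a + 5/2)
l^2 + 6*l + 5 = (l + 1)*(l + 5)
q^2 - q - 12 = (q - 4)*(q + 3)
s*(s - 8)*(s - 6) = s^3 - 14*s^2 + 48*s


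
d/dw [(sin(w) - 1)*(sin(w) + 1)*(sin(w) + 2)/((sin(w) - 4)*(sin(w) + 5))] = (sin(w)^4 + 2*sin(w)^3 - 57*sin(w)^2 - 76*sin(w) + 22)*cos(w)/((sin(w) - 4)^2*(sin(w) + 5)^2)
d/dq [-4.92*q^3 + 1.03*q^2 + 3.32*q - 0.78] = -14.76*q^2 + 2.06*q + 3.32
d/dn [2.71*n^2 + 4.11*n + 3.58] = 5.42*n + 4.11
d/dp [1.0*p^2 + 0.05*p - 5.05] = 2.0*p + 0.05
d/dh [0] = 0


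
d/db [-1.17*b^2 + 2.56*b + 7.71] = 2.56 - 2.34*b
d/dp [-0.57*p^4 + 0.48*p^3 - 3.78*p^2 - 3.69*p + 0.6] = -2.28*p^3 + 1.44*p^2 - 7.56*p - 3.69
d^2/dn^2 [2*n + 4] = 0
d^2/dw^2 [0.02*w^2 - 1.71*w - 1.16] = 0.0400000000000000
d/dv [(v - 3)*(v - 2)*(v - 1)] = 3*v^2 - 12*v + 11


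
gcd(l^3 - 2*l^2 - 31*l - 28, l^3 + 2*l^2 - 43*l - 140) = l^2 - 3*l - 28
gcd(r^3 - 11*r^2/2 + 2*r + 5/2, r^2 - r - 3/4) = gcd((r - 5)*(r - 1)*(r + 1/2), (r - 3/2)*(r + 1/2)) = r + 1/2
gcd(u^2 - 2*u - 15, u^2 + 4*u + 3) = u + 3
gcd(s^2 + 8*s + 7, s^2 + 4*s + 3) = s + 1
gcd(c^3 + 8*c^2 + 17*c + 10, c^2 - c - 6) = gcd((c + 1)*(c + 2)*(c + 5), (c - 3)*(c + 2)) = c + 2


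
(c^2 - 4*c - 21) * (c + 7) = c^3 + 3*c^2 - 49*c - 147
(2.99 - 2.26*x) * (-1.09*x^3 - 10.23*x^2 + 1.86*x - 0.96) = 2.4634*x^4 + 19.8607*x^3 - 34.7913*x^2 + 7.731*x - 2.8704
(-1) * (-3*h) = 3*h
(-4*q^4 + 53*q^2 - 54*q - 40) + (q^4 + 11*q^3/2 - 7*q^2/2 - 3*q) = -3*q^4 + 11*q^3/2 + 99*q^2/2 - 57*q - 40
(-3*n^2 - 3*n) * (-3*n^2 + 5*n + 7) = 9*n^4 - 6*n^3 - 36*n^2 - 21*n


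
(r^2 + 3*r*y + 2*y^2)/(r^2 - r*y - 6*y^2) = (-r - y)/(-r + 3*y)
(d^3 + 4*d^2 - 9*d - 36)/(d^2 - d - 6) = (d^2 + 7*d + 12)/(d + 2)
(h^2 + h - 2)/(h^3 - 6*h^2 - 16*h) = (h - 1)/(h*(h - 8))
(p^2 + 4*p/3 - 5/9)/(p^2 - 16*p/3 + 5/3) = (p + 5/3)/(p - 5)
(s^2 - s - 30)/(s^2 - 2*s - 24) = (s + 5)/(s + 4)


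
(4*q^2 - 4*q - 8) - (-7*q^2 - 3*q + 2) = 11*q^2 - q - 10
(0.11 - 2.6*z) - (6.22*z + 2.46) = -8.82*z - 2.35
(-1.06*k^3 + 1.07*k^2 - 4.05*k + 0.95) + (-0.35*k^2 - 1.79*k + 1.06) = -1.06*k^3 + 0.72*k^2 - 5.84*k + 2.01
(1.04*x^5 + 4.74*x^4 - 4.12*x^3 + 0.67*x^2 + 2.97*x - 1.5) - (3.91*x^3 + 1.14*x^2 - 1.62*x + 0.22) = 1.04*x^5 + 4.74*x^4 - 8.03*x^3 - 0.47*x^2 + 4.59*x - 1.72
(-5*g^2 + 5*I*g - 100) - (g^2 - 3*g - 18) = -6*g^2 + 3*g + 5*I*g - 82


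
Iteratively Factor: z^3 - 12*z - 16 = (z - 4)*(z^2 + 4*z + 4) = (z - 4)*(z + 2)*(z + 2)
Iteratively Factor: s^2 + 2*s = (s + 2)*(s)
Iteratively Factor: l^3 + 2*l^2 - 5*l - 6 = (l - 2)*(l^2 + 4*l + 3) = (l - 2)*(l + 3)*(l + 1)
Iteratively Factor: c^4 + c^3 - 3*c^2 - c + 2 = (c - 1)*(c^3 + 2*c^2 - c - 2) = (c - 1)*(c + 2)*(c^2 - 1) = (c - 1)^2*(c + 2)*(c + 1)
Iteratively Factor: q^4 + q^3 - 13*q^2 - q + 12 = (q + 1)*(q^3 - 13*q + 12) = (q + 1)*(q + 4)*(q^2 - 4*q + 3) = (q - 3)*(q + 1)*(q + 4)*(q - 1)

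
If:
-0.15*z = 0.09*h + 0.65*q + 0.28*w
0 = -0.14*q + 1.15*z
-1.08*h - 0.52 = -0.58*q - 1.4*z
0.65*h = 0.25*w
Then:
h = -0.26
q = 0.32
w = -0.68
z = 0.04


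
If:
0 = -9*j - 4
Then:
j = -4/9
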